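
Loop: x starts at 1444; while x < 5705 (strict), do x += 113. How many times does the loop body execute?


Step 1: x goes from 1444 toward 5705 by 113; the body runs while x<5705, so iterations = ceil((bound-start)/step)
Step 2: Distance=4261
Step 3: ceil(4261/113)=38

38


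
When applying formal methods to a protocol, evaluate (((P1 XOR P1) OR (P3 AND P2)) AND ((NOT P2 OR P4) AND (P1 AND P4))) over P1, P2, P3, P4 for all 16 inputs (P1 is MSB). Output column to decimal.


Formula: (((P1 XOR P1) OR (P3 AND P2)) AND ((NOT P2 OR P4) AND (P1 AND P4))) over P1, P2, P3, P4 (16 rows)
Evaluate each row (bits = P1,P2,P3,P4, MSB first):
  row 0 [0000]: (((0 XOR 0) OR (0 AND 0)) AND ((NOT 0 OR 0) AND (0 AND 0))) -> 0
  row 1 [0001]: (((0 XOR 0) OR (0 AND 0)) AND ((NOT 0 OR 1) AND (0 AND 1))) -> 0
  row 2 [0010]: (((0 XOR 0) OR (1 AND 0)) AND ((NOT 0 OR 0) AND (0 AND 0))) -> 0
  row 3 [0011]: (((0 XOR 0) OR (1 AND 0)) AND ((NOT 0 OR 1) AND (0 AND 1))) -> 0
  row 4 [0100]: (((0 XOR 0) OR (0 AND 1)) AND ((NOT 1 OR 0) AND (0 AND 0))) -> 0
  row 5 [0101]: (((0 XOR 0) OR (0 AND 1)) AND ((NOT 1 OR 1) AND (0 AND 1))) -> 0
  row 6 [0110]: (((0 XOR 0) OR (1 AND 1)) AND ((NOT 1 OR 0) AND (0 AND 0))) -> 0
  row 7 [0111]: (((0 XOR 0) OR (1 AND 1)) AND ((NOT 1 OR 1) AND (0 AND 1))) -> 0
  row 8 [1000]: (((1 XOR 1) OR (0 AND 0)) AND ((NOT 0 OR 0) AND (1 AND 0))) -> 0
  row 9 [1001]: (((1 XOR 1) OR (0 AND 0)) AND ((NOT 0 OR 1) AND (1 AND 1))) -> 0
  row 10 [1010]: (((1 XOR 1) OR (1 AND 0)) AND ((NOT 0 OR 0) AND (1 AND 0))) -> 0
  row 11 [1011]: (((1 XOR 1) OR (1 AND 0)) AND ((NOT 0 OR 1) AND (1 AND 1))) -> 0
  row 12 [1100]: (((1 XOR 1) OR (0 AND 1)) AND ((NOT 1 OR 0) AND (1 AND 0))) -> 0
  row 13 [1101]: (((1 XOR 1) OR (0 AND 1)) AND ((NOT 1 OR 1) AND (1 AND 1))) -> 0
  row 14 [1110]: (((1 XOR 1) OR (1 AND 1)) AND ((NOT 1 OR 0) AND (1 AND 0))) -> 0
  row 15 [1111]: (((1 XOR 1) OR (1 AND 1)) AND ((NOT 1 OR 1) AND (1 AND 1))) -> 1
Full result column, 4 rows per line (P1,P2 fixed per line; P3,P4 runs 00..11 left to right):
  rows 0-3 [P1,P2=00]: 0000  = hex 0
  rows 4-7 [P1,P2=01]: 0000  = hex 0
  rows 8-11 [P1,P2=10]: 0000  = hex 0
  rows 12-15 [P1,P2=11]: 0001  = hex 1
Output column (row 0 .. row 15) = 0000000000000001
Output column grouped in 4s = 0000 0000 0000 0001 = 0x0001
Convert to decimal digit by digit (value = value*16 + digit):
  0 -> 0
  0*16 + 0 = 0
  0*16 + 0 = 0
  0*16 + 1 = 1
Decimal = 1

1


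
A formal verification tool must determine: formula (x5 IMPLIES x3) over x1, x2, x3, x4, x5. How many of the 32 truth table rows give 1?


Formula: (x5 IMPLIES x3) over 5 vars (32 rows)
Evaluate each row (x1, x2, x3, x4, x5 as bits, MSB first):
  row 0 [00000]: (0 IMPLIES 0) -> 1
  row 1 [00001]: (1 IMPLIES 0) -> 0
  row 2 [00010]: (0 IMPLIES 0) -> 1
  row 3 [00011]: (1 IMPLIES 0) -> 0
  row 4 [00100]: (0 IMPLIES 1) -> 1
  row 5 [00101]: (1 IMPLIES 1) -> 1
  row 6 [00110]: (0 IMPLIES 1) -> 1
  row 7 [00111]: (1 IMPLIES 1) -> 1
  row 8 [01000]: (0 IMPLIES 0) -> 1
  row 9 [01001]: (1 IMPLIES 0) -> 0
  row 10 [01010]: (0 IMPLIES 0) -> 1
  row 11 [01011]: (1 IMPLIES 0) -> 0
  row 12 [01100]: (0 IMPLIES 1) -> 1
  row 13 [01101]: (1 IMPLIES 1) -> 1
  row 14 [01110]: (0 IMPLIES 1) -> 1
  row 15 [01111]: (1 IMPLIES 1) -> 1
  row 16 [10000]: (0 IMPLIES 0) -> 1
  row 17 [10001]: (1 IMPLIES 0) -> 0
  row 18 [10010]: (0 IMPLIES 0) -> 1
  row 19 [10011]: (1 IMPLIES 0) -> 0
  row 20 [10100]: (0 IMPLIES 1) -> 1
  row 21 [10101]: (1 IMPLIES 1) -> 1
  row 22 [10110]: (0 IMPLIES 1) -> 1
  row 23 [10111]: (1 IMPLIES 1) -> 1
  row 24 [11000]: (0 IMPLIES 0) -> 1
  row 25 [11001]: (1 IMPLIES 0) -> 0
  row 26 [11010]: (0 IMPLIES 0) -> 1
  row 27 [11011]: (1 IMPLIES 0) -> 0
  row 28 [11100]: (0 IMPLIES 1) -> 1
  row 29 [11101]: (1 IMPLIES 1) -> 1
  row 30 [11110]: (0 IMPLIES 1) -> 1
  row 31 [11111]: (1 IMPLIES 1) -> 1
Full result column, 8 rows per line (x1,x2 fixed per line; x3,x4,x5 runs 000..111 left to right):
  rows 0-7 [x1,x2=00]: 10101111  (ones: 6)
  rows 8-15 [x1,x2=01]: 10101111  (ones: 6)
  rows 16-23 [x1,x2=10]: 10101111  (ones: 6)
  rows 24-31 [x1,x2=11]: 10101111  (ones: 6)
Count of 1-rows = 6+6+6+6 = 24

24


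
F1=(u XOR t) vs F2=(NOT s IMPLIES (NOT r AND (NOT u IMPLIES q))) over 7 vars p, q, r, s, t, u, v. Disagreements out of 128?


F1 = (u XOR t)
F2 = (NOT s IMPLIES (NOT r AND (NOT u IMPLIES q)))
Evaluate both on each of 128 rows (bits = p,q,r,s,t,u,v):
  row 0 [0000000]: F1=0 F2=0 -> 0
  row 1 [0000001]: F1=0 F2=0 -> 0
  row 2 [0000010]: F1=1 F2=1 -> 0
  row 3 [0000011]: F1=1 F2=1 -> 0
  row 4 [0000100]: F1=1 F2=0 (differ) -> 1
  (every remaining row is evaluated the same way; all 128 results are listed next)
Full result column, 8 rows per line (p,q,r,s fixed per line; t,u,v runs 000..111 left to right):
  rows 0-7 [p,q,r,s=0000]: 00001111  (ones: 4)
  rows 8-15 [p,q,r,s=0001]: 11000011  (ones: 4)
  rows 16-23 [p,q,r,s=0010]: 00111100  (ones: 4)
  rows 24-31 [p,q,r,s=0011]: 11000011  (ones: 4)
  rows 32-39 [p,q,r,s=0100]: 11000011  (ones: 4)
  rows 40-47 [p,q,r,s=0101]: 11000011  (ones: 4)
  rows 48-55 [p,q,r,s=0110]: 00111100  (ones: 4)
  rows 56-63 [p,q,r,s=0111]: 11000011  (ones: 4)
  rows 64-71 [p,q,r,s=1000]: 00001111  (ones: 4)
  rows 72-79 [p,q,r,s=1001]: 11000011  (ones: 4)
  rows 80-87 [p,q,r,s=1010]: 00111100  (ones: 4)
  rows 88-95 [p,q,r,s=1011]: 11000011  (ones: 4)
  rows 96-103 [p,q,r,s=1100]: 11000011  (ones: 4)
  rows 104-111 [p,q,r,s=1101]: 11000011  (ones: 4)
  rows 112-119 [p,q,r,s=1110]: 00111100  (ones: 4)
  rows 120-127 [p,q,r,s=1111]: 11000011  (ones: 4)
Disagreements = 4+4+4+4+4+4+4+4+4+4+4+4+4+4+4+4 = 64

64


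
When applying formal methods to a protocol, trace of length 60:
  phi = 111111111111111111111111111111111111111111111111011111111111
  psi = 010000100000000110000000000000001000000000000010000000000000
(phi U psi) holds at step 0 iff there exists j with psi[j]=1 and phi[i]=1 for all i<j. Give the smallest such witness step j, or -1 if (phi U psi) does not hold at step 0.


(phi U psi) at 0: need smallest j with psi[j]=1 and phi[i]=1 for all i in [0,j).
Scan from step 0:
  step 0: phi=1, psi=0 -> continue
  step 1: psi=1 and phi held for [0,1) -> witness found
Witness step = 1

1


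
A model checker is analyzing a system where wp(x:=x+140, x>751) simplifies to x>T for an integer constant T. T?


Formula: wp(x:=E, P) = P[E/x] (substitute E for x in postcondition)
Step 1: Postcondition: x>751
Step 2: Substitute x+140 for x: x+140>751
Step 3: Solve for x: x > 751-140 = 611

611


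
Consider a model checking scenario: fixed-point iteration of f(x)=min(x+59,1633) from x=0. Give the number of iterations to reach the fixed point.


Step 1: x=0, cap=1633, increment=59
Step 2: x grows by 59 each step until capped at 1633; fixed point is x=1633
Step 3: iterations = ceil(1633/59) = 28

28


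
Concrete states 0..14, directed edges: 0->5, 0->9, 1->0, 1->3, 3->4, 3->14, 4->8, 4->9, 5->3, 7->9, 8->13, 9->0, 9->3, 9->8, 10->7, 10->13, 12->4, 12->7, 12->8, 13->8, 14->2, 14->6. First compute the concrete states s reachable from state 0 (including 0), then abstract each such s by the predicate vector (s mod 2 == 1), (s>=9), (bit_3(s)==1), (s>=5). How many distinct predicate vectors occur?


BFS from 0:
Concrete reachable: {0, 2, 3, 4, 5, 6, 8, 9, 13, 14}
Abstract via predicates (s mod 2 == 1), (s>=9), (bit_3(s)==1), (s>=5):
  (0,0,0,0) <- {0, 2, 4}
  (0,0,0,1) <- {6}
  (0,0,1,1) <- {8}
  (0,1,1,1) <- {14}
  (1,0,0,0) <- {3}
  (1,0,0,1) <- {5}
  (1,1,1,1) <- {9, 13}
Distinct abstract states = 7

7


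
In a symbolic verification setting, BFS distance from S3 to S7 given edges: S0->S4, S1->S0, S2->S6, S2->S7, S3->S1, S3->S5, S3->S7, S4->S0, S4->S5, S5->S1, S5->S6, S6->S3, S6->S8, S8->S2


BFS layer-by-layer from S3:
  dist 0: {S3}
  dist 1: {S1, S5, S7}
  -> S7 reached at distance 1
Shortest path length = 1

1


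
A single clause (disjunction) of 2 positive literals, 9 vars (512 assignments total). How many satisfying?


Step 1: Total=2^9=512
Step 2: Unsat when all 2 false: 2^7=128
Step 3: Sat=512-128=384

384


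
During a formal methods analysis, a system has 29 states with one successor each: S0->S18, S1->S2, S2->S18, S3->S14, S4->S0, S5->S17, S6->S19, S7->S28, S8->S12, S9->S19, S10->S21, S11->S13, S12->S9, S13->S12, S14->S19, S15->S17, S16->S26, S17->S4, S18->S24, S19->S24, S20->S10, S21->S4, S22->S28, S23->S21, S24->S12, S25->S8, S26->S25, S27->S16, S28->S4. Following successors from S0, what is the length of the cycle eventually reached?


Trace from S0 until a state repeats:
  S0 -> S18 -> S24 -> S12 -> S9 -> S19 -> S24
S24 first seen at step 2, revisited at step 6.
Cycle length = 6 - 2 = 4

4


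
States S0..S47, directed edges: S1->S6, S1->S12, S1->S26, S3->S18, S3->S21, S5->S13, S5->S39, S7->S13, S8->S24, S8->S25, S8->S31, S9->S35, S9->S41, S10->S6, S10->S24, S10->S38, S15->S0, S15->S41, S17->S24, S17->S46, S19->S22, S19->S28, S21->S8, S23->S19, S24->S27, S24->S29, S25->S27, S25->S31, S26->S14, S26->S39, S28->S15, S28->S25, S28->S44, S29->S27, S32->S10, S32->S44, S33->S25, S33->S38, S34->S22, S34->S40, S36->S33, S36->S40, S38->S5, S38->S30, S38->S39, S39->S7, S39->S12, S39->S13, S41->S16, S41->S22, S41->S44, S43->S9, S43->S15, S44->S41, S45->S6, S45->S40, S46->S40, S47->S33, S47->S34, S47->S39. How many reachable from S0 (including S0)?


BFS from S0:
  layer 0: {S0}
Reachable set: {S0}
Count = 1

1


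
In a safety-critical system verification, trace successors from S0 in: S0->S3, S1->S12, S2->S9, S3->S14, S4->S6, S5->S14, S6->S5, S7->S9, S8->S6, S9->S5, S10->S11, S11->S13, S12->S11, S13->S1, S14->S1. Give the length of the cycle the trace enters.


Trace from S0 until a state repeats:
  S0 -> S3 -> S14 -> S1 -> S12 -> S11 -> S13 -> S1
S1 first seen at step 3, revisited at step 7.
Cycle length = 7 - 3 = 4

4


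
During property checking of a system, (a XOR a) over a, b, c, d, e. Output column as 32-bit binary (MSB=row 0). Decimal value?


Formula: (a XOR a) over a, b, c, d, e (32 rows)
Evaluate each row (bits = a,b,c,d,e, MSB first):
  row 0 [00000]: (0 XOR 0) -> 0
  row 1 [00001]: (0 XOR 0) -> 0
  row 2 [00010]: (0 XOR 0) -> 0
  row 3 [00011]: (0 XOR 0) -> 0
  row 4 [00100]: (0 XOR 0) -> 0
  row 5 [00101]: (0 XOR 0) -> 0
  row 6 [00110]: (0 XOR 0) -> 0
  row 7 [00111]: (0 XOR 0) -> 0
  row 8 [01000]: (0 XOR 0) -> 0
  row 9 [01001]: (0 XOR 0) -> 0
  row 10 [01010]: (0 XOR 0) -> 0
  row 11 [01011]: (0 XOR 0) -> 0
  row 12 [01100]: (0 XOR 0) -> 0
  row 13 [01101]: (0 XOR 0) -> 0
  row 14 [01110]: (0 XOR 0) -> 0
  row 15 [01111]: (0 XOR 0) -> 0
  row 16 [10000]: (1 XOR 1) -> 0
  row 17 [10001]: (1 XOR 1) -> 0
  row 18 [10010]: (1 XOR 1) -> 0
  row 19 [10011]: (1 XOR 1) -> 0
  row 20 [10100]: (1 XOR 1) -> 0
  row 21 [10101]: (1 XOR 1) -> 0
  row 22 [10110]: (1 XOR 1) -> 0
  row 23 [10111]: (1 XOR 1) -> 0
  row 24 [11000]: (1 XOR 1) -> 0
  row 25 [11001]: (1 XOR 1) -> 0
  row 26 [11010]: (1 XOR 1) -> 0
  row 27 [11011]: (1 XOR 1) -> 0
  row 28 [11100]: (1 XOR 1) -> 0
  row 29 [11101]: (1 XOR 1) -> 0
  row 30 [11110]: (1 XOR 1) -> 0
  row 31 [11111]: (1 XOR 1) -> 0
Full result column, 4 rows per line (a,b,c fixed per line; d,e runs 00..11 left to right):
  rows 0-3 [a,b,c=000]: 0000  = hex 0
  rows 4-7 [a,b,c=001]: 0000  = hex 0
  rows 8-11 [a,b,c=010]: 0000  = hex 0
  rows 12-15 [a,b,c=011]: 0000  = hex 0
  rows 16-19 [a,b,c=100]: 0000  = hex 0
  rows 20-23 [a,b,c=101]: 0000  = hex 0
  rows 24-27 [a,b,c=110]: 0000  = hex 0
  rows 28-31 [a,b,c=111]: 0000  = hex 0
Output column (row 0 .. row 31) = 00000000000000000000000000000000
Output column grouped in 4s = 0000 0000 0000 0000 0000 0000 0000 0000 = 0x00000000
Convert to decimal digit by digit (value = value*16 + digit):
  0 -> 0
  0*16 + 0 = 0
  0*16 + 0 = 0
  0*16 + 0 = 0
  0*16 + 0 = 0
  0*16 + 0 = 0
  0*16 + 0 = 0
  0*16 + 0 = 0
Decimal = 0

0


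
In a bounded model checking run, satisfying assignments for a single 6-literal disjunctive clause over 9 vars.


Step 1: Total=2^9=512
Step 2: Unsat when all 6 false: 2^3=8
Step 3: Sat=512-8=504

504


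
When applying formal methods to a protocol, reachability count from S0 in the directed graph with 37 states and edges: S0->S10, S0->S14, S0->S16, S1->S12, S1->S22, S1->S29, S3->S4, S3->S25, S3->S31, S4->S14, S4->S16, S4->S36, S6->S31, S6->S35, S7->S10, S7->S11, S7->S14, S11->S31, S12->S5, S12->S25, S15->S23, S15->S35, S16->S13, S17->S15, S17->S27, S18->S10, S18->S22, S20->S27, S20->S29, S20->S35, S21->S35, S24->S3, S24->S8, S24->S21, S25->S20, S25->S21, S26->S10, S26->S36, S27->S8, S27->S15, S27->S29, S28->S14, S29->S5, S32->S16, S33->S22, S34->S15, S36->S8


BFS from S0:
  layer 0: {S0}
  layer 1: {S10, S14, S16}
  layer 2: {S13}
Reachable set: {S0, S10, S13, S14, S16}
Count = 5

5


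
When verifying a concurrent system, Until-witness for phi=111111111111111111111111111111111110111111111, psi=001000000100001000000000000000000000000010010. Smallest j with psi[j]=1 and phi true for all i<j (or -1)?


(phi U psi) at 0: need smallest j with psi[j]=1 and phi[i]=1 for all i in [0,j).
Scan from step 0:
  step 0: phi=1, psi=0 -> continue
  step 1: phi=1, psi=0 -> continue
  step 2: psi=1 and phi held for [0,2) -> witness found
Witness step = 2

2


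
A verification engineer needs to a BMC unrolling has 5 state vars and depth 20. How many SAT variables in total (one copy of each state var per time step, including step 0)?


BMC unrolls to depth k, creating one copy of each state var for steps 0..k.
Step count = 20 + 1 = 21 (steps 0 through 20)
Vars per step = 5
Total = 5 * 21 = 105

105


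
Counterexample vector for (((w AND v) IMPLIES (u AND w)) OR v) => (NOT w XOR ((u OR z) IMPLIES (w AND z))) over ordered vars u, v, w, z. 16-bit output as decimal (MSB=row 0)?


F1 = (((w AND v) IMPLIES (u AND w)) OR v)
F2 = (NOT w XOR ((u OR z) IMPLIES (w AND z)))
Counterexample to F1=>F2 is where F1=1 and F2=0.
Evaluate each row (bits = u,v,w,z, MSB first):
  row 0 [0000]: F1=1 F2=0 -> F1&~F2 -> 1
  row 1 [0001]: F1=1 F2=1 -> F1&~F2 -> 0
  row 2 [0010]: F1=1 F2=1 -> F1&~F2 -> 0
  row 3 [0011]: F1=1 F2=1 -> F1&~F2 -> 0
  row 4 [0100]: F1=1 F2=0 -> F1&~F2 -> 1
  row 5 [0101]: F1=1 F2=1 -> F1&~F2 -> 0
  row 6 [0110]: F1=1 F2=1 -> F1&~F2 -> 0
  row 7 [0111]: F1=1 F2=1 -> F1&~F2 -> 0
  row 8 [1000]: F1=1 F2=1 -> F1&~F2 -> 0
  row 9 [1001]: F1=1 F2=1 -> F1&~F2 -> 0
  row 10 [1010]: F1=1 F2=0 -> F1&~F2 -> 1
  row 11 [1011]: F1=1 F2=1 -> F1&~F2 -> 0
  row 12 [1100]: F1=1 F2=1 -> F1&~F2 -> 0
  row 13 [1101]: F1=1 F2=1 -> F1&~F2 -> 0
  row 14 [1110]: F1=1 F2=0 -> F1&~F2 -> 1
  row 15 [1111]: F1=1 F2=1 -> F1&~F2 -> 0
Full result column, 4 rows per line (u,v fixed per line; w,z runs 00..11 left to right):
  rows 0-3 [u,v=00]: 1000  = hex 8
  rows 4-7 [u,v=01]: 1000  = hex 8
  rows 8-11 [u,v=10]: 0010  = hex 2
  rows 12-15 [u,v=11]: 0010  = hex 2
Counterexample vector (row 0 .. row 15) = 1000100000100010
Output column grouped in 4s = 1000 1000 0010 0010 = 0x8822
Convert to decimal digit by digit (value = value*16 + digit):
  8 -> 8
  8*16 + 8 = 136
  136*16 + 2 = 2178
  2178*16 + 2 = 34850
Decimal = 34850

34850


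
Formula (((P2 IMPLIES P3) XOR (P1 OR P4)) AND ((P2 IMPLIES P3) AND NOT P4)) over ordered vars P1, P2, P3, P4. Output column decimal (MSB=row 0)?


Formula: (((P2 IMPLIES P3) XOR (P1 OR P4)) AND ((P2 IMPLIES P3) AND NOT P4)) over P1, P2, P3, P4 (16 rows)
Evaluate each row (bits = P1,P2,P3,P4, MSB first):
  row 0 [0000]: (((0 IMPLIES 0) XOR (0 OR 0)) AND ((0 IMPLIES 0) AND NOT 0)) -> 1
  row 1 [0001]: (((0 IMPLIES 0) XOR (0 OR 1)) AND ((0 IMPLIES 0) AND NOT 1)) -> 0
  row 2 [0010]: (((0 IMPLIES 1) XOR (0 OR 0)) AND ((0 IMPLIES 1) AND NOT 0)) -> 1
  row 3 [0011]: (((0 IMPLIES 1) XOR (0 OR 1)) AND ((0 IMPLIES 1) AND NOT 1)) -> 0
  row 4 [0100]: (((1 IMPLIES 0) XOR (0 OR 0)) AND ((1 IMPLIES 0) AND NOT 0)) -> 0
  row 5 [0101]: (((1 IMPLIES 0) XOR (0 OR 1)) AND ((1 IMPLIES 0) AND NOT 1)) -> 0
  row 6 [0110]: (((1 IMPLIES 1) XOR (0 OR 0)) AND ((1 IMPLIES 1) AND NOT 0)) -> 1
  row 7 [0111]: (((1 IMPLIES 1) XOR (0 OR 1)) AND ((1 IMPLIES 1) AND NOT 1)) -> 0
  row 8 [1000]: (((0 IMPLIES 0) XOR (1 OR 0)) AND ((0 IMPLIES 0) AND NOT 0)) -> 0
  row 9 [1001]: (((0 IMPLIES 0) XOR (1 OR 1)) AND ((0 IMPLIES 0) AND NOT 1)) -> 0
  row 10 [1010]: (((0 IMPLIES 1) XOR (1 OR 0)) AND ((0 IMPLIES 1) AND NOT 0)) -> 0
  row 11 [1011]: (((0 IMPLIES 1) XOR (1 OR 1)) AND ((0 IMPLIES 1) AND NOT 1)) -> 0
  row 12 [1100]: (((1 IMPLIES 0) XOR (1 OR 0)) AND ((1 IMPLIES 0) AND NOT 0)) -> 0
  row 13 [1101]: (((1 IMPLIES 0) XOR (1 OR 1)) AND ((1 IMPLIES 0) AND NOT 1)) -> 0
  row 14 [1110]: (((1 IMPLIES 1) XOR (1 OR 0)) AND ((1 IMPLIES 1) AND NOT 0)) -> 0
  row 15 [1111]: (((1 IMPLIES 1) XOR (1 OR 1)) AND ((1 IMPLIES 1) AND NOT 1)) -> 0
Full result column, 4 rows per line (P1,P2 fixed per line; P3,P4 runs 00..11 left to right):
  rows 0-3 [P1,P2=00]: 1010  = hex A
  rows 4-7 [P1,P2=01]: 0010  = hex 2
  rows 8-11 [P1,P2=10]: 0000  = hex 0
  rows 12-15 [P1,P2=11]: 0000  = hex 0
Output column (row 0 .. row 15) = 1010001000000000
Output column grouped in 4s = 1010 0010 0000 0000 = 0xA200
Convert to decimal digit by digit (value = value*16 + digit):
  A -> 10
  10*16 + 2 = 162
  162*16 + 0 = 2592
  2592*16 + 0 = 41472
Decimal = 41472

41472


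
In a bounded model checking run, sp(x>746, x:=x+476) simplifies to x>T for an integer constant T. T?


Formula: sp(P, x:=E) = exists old_x. (x = E[old_x/x]) AND P[old_x/x] (old_x is the value of x before the assignment; eliminate old_x by solving x = E[old_x/x] for old_x)
Step 1: Precondition P: x>746, i.e. old_x > 746
Step 2: Assignment gives x = old_x + 476, so old_x = x - 476
Step 3: Substitute into P: x - 476 > 746
Step 4: Simplify: x > 746+476 = 1222

1222


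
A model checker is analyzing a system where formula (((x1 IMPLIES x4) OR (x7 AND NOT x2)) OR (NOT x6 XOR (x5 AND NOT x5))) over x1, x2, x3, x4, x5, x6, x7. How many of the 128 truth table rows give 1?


Formula: (((x1 IMPLIES x4) OR (x7 AND NOT x2)) OR (NOT x6 XOR (x5 AND NOT x5))) over 7 vars (128 rows)
Evaluate each row (x1, x2, x3, x4, x5, x6, x7 as bits, MSB first):
  row 0 [0000000]: (((0 IMPLIES 0) OR (0 AND NOT 0)) OR (NOT 0 XOR (0 AND NOT 0))) -> 1
  row 1 [0000001]: (((0 IMPLIES 0) OR (1 AND NOT 0)) OR (NOT 0 XOR (0 AND NOT 0))) -> 1
  row 2 [0000010]: (((0 IMPLIES 0) OR (0 AND NOT 0)) OR (NOT 1 XOR (0 AND NOT 0))) -> 1
  row 3 [0000011]: (((0 IMPLIES 0) OR (1 AND NOT 0)) OR (NOT 1 XOR (0 AND NOT 0))) -> 1
  row 4 [0000100]: (((0 IMPLIES 0) OR (0 AND NOT 0)) OR (NOT 0 XOR (1 AND NOT 1))) -> 1
  (every remaining row is evaluated the same way; all 128 results are listed next)
Full result column, 8 rows per line (x1,x2,x3,x4 fixed per line; x5,x6,x7 runs 000..111 left to right):
  rows 0-7 [x1,x2,x3,x4=0000]: 11111111  (ones: 8)
  rows 8-15 [x1,x2,x3,x4=0001]: 11111111  (ones: 8)
  rows 16-23 [x1,x2,x3,x4=0010]: 11111111  (ones: 8)
  rows 24-31 [x1,x2,x3,x4=0011]: 11111111  (ones: 8)
  rows 32-39 [x1,x2,x3,x4=0100]: 11111111  (ones: 8)
  rows 40-47 [x1,x2,x3,x4=0101]: 11111111  (ones: 8)
  rows 48-55 [x1,x2,x3,x4=0110]: 11111111  (ones: 8)
  rows 56-63 [x1,x2,x3,x4=0111]: 11111111  (ones: 8)
  rows 64-71 [x1,x2,x3,x4=1000]: 11011101  (ones: 6)
  rows 72-79 [x1,x2,x3,x4=1001]: 11111111  (ones: 8)
  rows 80-87 [x1,x2,x3,x4=1010]: 11011101  (ones: 6)
  rows 88-95 [x1,x2,x3,x4=1011]: 11111111  (ones: 8)
  rows 96-103 [x1,x2,x3,x4=1100]: 11001100  (ones: 4)
  rows 104-111 [x1,x2,x3,x4=1101]: 11111111  (ones: 8)
  rows 112-119 [x1,x2,x3,x4=1110]: 11001100  (ones: 4)
  rows 120-127 [x1,x2,x3,x4=1111]: 11111111  (ones: 8)
Count of 1-rows = 8+8+8+8+8+8+8+8+6+8+6+8+4+8+4+8 = 116

116


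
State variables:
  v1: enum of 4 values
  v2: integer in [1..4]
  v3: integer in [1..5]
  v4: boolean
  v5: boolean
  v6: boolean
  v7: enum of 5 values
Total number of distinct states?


State space = product of domain sizes of all variables.
Domain sizes:
  v1 (enum of 4 values): 4
  v2 (integer in [1..4]): 4
  v3 (integer in [1..5]): 5
  v4 (boolean): 2
  v5 (boolean): 2
  v6 (boolean): 2
  v7 (enum of 5 values): 5
Product = 4 * 4 * 5 * 2 * 2 * 2 * 5 = 3200

3200


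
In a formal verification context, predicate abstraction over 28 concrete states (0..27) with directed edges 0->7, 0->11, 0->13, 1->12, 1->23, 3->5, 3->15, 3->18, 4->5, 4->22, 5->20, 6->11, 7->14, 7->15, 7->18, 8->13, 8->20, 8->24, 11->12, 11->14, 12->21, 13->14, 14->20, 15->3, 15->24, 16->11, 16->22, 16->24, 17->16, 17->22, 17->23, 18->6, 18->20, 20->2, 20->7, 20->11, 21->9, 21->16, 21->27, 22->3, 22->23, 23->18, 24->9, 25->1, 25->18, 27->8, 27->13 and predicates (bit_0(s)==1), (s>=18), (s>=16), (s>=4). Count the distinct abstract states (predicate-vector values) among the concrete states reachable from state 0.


BFS from 0:
Concrete reachable: {0, 2, 3, 5, 6, 7, 8, 9, 11, 12, 13, 14, 15, 16, 18, 20, 21, 22, 23, 24, 27}
Abstract via predicates (bit_0(s)==1), (s>=18), (s>=16), (s>=4):
  (0,0,0,0) <- {0, 2}
  (0,0,0,1) <- {6, 8, 12, 14}
  (0,0,1,1) <- {16}
  (0,1,1,1) <- {18, 20, 22, 24}
  (1,0,0,0) <- {3}
  (1,0,0,1) <- {5, 7, 9, 11, 13, 15}
  (1,1,1,1) <- {21, 23, 27}
Distinct abstract states = 7

7


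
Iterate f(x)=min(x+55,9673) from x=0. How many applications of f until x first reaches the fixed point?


Step 1: x=0, cap=9673, increment=55
Step 2: x grows by 55 each step until capped at 9673; fixed point is x=9673
Step 3: iterations = ceil(9673/55) = 176

176


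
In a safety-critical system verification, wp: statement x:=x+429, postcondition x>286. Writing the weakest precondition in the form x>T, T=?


Formula: wp(x:=E, P) = P[E/x] (substitute E for x in postcondition)
Step 1: Postcondition: x>286
Step 2: Substitute x+429 for x: x+429>286
Step 3: Solve for x: x > 286-429 = -143

-143


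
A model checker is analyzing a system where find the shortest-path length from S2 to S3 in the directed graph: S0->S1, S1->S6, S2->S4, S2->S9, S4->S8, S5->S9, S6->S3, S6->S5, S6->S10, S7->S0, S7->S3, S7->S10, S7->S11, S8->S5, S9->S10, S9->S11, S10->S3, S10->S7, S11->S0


BFS layer-by-layer from S2:
  dist 0: {S2}
  dist 1: {S4, S9}
  dist 2: {S8, S10, S11}
  dist 3: {S0, S3, S5, S7}
  -> S3 reached at distance 3
Shortest path length = 3

3


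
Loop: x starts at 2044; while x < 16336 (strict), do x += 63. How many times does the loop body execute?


Step 1: x goes from 2044 toward 16336 by 63; the body runs while x<16336, so iterations = ceil((bound-start)/step)
Step 2: Distance=14292
Step 3: ceil(14292/63)=227

227


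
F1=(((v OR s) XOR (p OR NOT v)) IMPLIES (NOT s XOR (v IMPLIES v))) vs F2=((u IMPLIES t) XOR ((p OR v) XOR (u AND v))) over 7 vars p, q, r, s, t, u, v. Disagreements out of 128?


F1 = (((v OR s) XOR (p OR NOT v)) IMPLIES (NOT s XOR (v IMPLIES v)))
F2 = ((u IMPLIES t) XOR ((p OR v) XOR (u AND v)))
Evaluate both on each of 128 rows (bits = p,q,r,s,t,u,v):
  row 0 [0000000]: F1=0 F2=1 (differ) -> 1
  row 1 [0000001]: F1=0 F2=0 -> 0
  row 2 [0000010]: F1=0 F2=0 -> 0
  row 3 [0000011]: F1=0 F2=0 -> 0
  row 4 [0000100]: F1=0 F2=1 (differ) -> 1
  (every remaining row is evaluated the same way; all 128 results are listed next)
Full result column, 8 rows per line (p,q,r,s fixed per line; t,u,v runs 000..111 left to right):
  rows 0-7 [p,q,r,s=0000]: 10001011  (ones: 4)
  rows 8-15 [p,q,r,s=0001]: 01110100  (ones: 4)
  rows 16-23 [p,q,r,s=0010]: 10001011  (ones: 4)
  rows 24-31 [p,q,r,s=0011]: 01110100  (ones: 4)
  rows 32-39 [p,q,r,s=0100]: 10001011  (ones: 4)
  rows 40-47 [p,q,r,s=0101]: 01110100  (ones: 4)
  rows 48-55 [p,q,r,s=0110]: 10001011  (ones: 4)
  rows 56-63 [p,q,r,s=0111]: 01110100  (ones: 4)
  rows 64-71 [p,q,r,s=1000]: 01110100  (ones: 4)
  rows 72-79 [p,q,r,s=1001]: 11011110  (ones: 6)
  rows 80-87 [p,q,r,s=1010]: 01110100  (ones: 4)
  rows 88-95 [p,q,r,s=1011]: 11011110  (ones: 6)
  rows 96-103 [p,q,r,s=1100]: 01110100  (ones: 4)
  rows 104-111 [p,q,r,s=1101]: 11011110  (ones: 6)
  rows 112-119 [p,q,r,s=1110]: 01110100  (ones: 4)
  rows 120-127 [p,q,r,s=1111]: 11011110  (ones: 6)
Disagreements = 4+4+4+4+4+4+4+4+4+6+4+6+4+6+4+6 = 72

72


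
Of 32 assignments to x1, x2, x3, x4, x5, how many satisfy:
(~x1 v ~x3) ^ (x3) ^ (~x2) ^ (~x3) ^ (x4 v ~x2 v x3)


CNF with 5 clauses over 5 vars (32 assignments).
An assignment satisfies CNF iff every clause has >=1 true literal.
Check each row (bits = x1,x2,x3,x4,x5; clause T/F shown):
  row 0 [00000]: clauses=TFTTT -> 0
  row 1 [00001]: clauses=TFTTT -> 0
  row 2 [00010]: clauses=TFTTT -> 0
  row 3 [00011]: clauses=TFTTT -> 0
  row 4 [00100]: clauses=TTTFT -> 0
  row 5 [00101]: clauses=TTTFT -> 0
  row 6 [00110]: clauses=TTTFT -> 0
  row 7 [00111]: clauses=TTTFT -> 0
  row 8 [01000]: clauses=TFFTF -> 0
  row 9 [01001]: clauses=TFFTF -> 0
  row 10 [01010]: clauses=TFFTT -> 0
  row 11 [01011]: clauses=TFFTT -> 0
  row 12 [01100]: clauses=TTFFT -> 0
  row 13 [01101]: clauses=TTFFT -> 0
  row 14 [01110]: clauses=TTFFT -> 0
  row 15 [01111]: clauses=TTFFT -> 0
  row 16 [10000]: clauses=TFTTT -> 0
  row 17 [10001]: clauses=TFTTT -> 0
  row 18 [10010]: clauses=TFTTT -> 0
  row 19 [10011]: clauses=TFTTT -> 0
  row 20 [10100]: clauses=FTTFT -> 0
  row 21 [10101]: clauses=FTTFT -> 0
  row 22 [10110]: clauses=FTTFT -> 0
  row 23 [10111]: clauses=FTTFT -> 0
  row 24 [11000]: clauses=TFFTF -> 0
  row 25 [11001]: clauses=TFFTF -> 0
  row 26 [11010]: clauses=TFFTT -> 0
  row 27 [11011]: clauses=TFFTT -> 0
  row 28 [11100]: clauses=FTFFT -> 0
  row 29 [11101]: clauses=FTFFT -> 0
  row 30 [11110]: clauses=FTFFT -> 0
  row 31 [11111]: clauses=FTFFT -> 0
Full result column, 8 rows per line (x1,x2 fixed per line; x3,x4,x5 runs 000..111 left to right):
  rows 0-7 [x1,x2=00]: 00000000  (ones: 0)
  rows 8-15 [x1,x2=01]: 00000000  (ones: 0)
  rows 16-23 [x1,x2=10]: 00000000  (ones: 0)
  rows 24-31 [x1,x2=11]: 00000000  (ones: 0)
Satisfying assignments = 0+0+0+0 = 0

0


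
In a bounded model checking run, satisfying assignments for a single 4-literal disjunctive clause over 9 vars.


Step 1: Total=2^9=512
Step 2: Unsat when all 4 false: 2^5=32
Step 3: Sat=512-32=480

480


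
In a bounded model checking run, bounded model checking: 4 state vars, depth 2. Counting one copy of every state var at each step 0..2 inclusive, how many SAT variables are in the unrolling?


BMC unrolls to depth k, creating one copy of each state var for steps 0..k.
Step count = 2 + 1 = 3 (steps 0 through 2)
Vars per step = 4
Total = 4 * 3 = 12

12


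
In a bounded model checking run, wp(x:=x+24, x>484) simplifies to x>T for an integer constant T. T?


Formula: wp(x:=E, P) = P[E/x] (substitute E for x in postcondition)
Step 1: Postcondition: x>484
Step 2: Substitute x+24 for x: x+24>484
Step 3: Solve for x: x > 484-24 = 460

460


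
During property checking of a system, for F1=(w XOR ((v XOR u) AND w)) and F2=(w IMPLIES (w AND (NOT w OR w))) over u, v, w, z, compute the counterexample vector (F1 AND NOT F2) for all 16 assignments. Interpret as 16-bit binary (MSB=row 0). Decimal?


F1 = (w XOR ((v XOR u) AND w))
F2 = (w IMPLIES (w AND (NOT w OR w)))
Counterexample to F1=>F2 is where F1=1 and F2=0.
Evaluate each row (bits = u,v,w,z, MSB first):
  row 0 [0000]: F1=0 F2=1 -> F1&~F2 -> 0
  row 1 [0001]: F1=0 F2=1 -> F1&~F2 -> 0
  row 2 [0010]: F1=1 F2=1 -> F1&~F2 -> 0
  row 3 [0011]: F1=1 F2=1 -> F1&~F2 -> 0
  row 4 [0100]: F1=0 F2=1 -> F1&~F2 -> 0
  row 5 [0101]: F1=0 F2=1 -> F1&~F2 -> 0
  row 6 [0110]: F1=0 F2=1 -> F1&~F2 -> 0
  row 7 [0111]: F1=0 F2=1 -> F1&~F2 -> 0
  row 8 [1000]: F1=0 F2=1 -> F1&~F2 -> 0
  row 9 [1001]: F1=0 F2=1 -> F1&~F2 -> 0
  row 10 [1010]: F1=0 F2=1 -> F1&~F2 -> 0
  row 11 [1011]: F1=0 F2=1 -> F1&~F2 -> 0
  row 12 [1100]: F1=0 F2=1 -> F1&~F2 -> 0
  row 13 [1101]: F1=0 F2=1 -> F1&~F2 -> 0
  row 14 [1110]: F1=1 F2=1 -> F1&~F2 -> 0
  row 15 [1111]: F1=1 F2=1 -> F1&~F2 -> 0
Full result column, 4 rows per line (u,v fixed per line; w,z runs 00..11 left to right):
  rows 0-3 [u,v=00]: 0000  = hex 0
  rows 4-7 [u,v=01]: 0000  = hex 0
  rows 8-11 [u,v=10]: 0000  = hex 0
  rows 12-15 [u,v=11]: 0000  = hex 0
Counterexample vector (row 0 .. row 15) = 0000000000000000
Output column grouped in 4s = 0000 0000 0000 0000 = 0x0000
Convert to decimal digit by digit (value = value*16 + digit):
  0 -> 0
  0*16 + 0 = 0
  0*16 + 0 = 0
  0*16 + 0 = 0
Decimal = 0

0


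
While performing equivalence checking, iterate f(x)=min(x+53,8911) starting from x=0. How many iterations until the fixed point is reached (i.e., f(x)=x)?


Step 1: x=0, cap=8911, increment=53
Step 2: x grows by 53 each step until capped at 8911; fixed point is x=8911
Step 3: iterations = ceil(8911/53) = 169

169


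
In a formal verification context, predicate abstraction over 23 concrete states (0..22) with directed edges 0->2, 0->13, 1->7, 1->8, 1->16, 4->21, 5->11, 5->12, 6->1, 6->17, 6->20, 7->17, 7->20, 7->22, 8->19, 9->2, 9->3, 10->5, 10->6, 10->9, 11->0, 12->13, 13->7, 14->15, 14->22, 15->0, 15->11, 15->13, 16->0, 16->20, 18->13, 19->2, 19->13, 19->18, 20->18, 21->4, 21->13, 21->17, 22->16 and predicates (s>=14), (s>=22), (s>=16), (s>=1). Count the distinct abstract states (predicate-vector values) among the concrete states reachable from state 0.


BFS from 0:
Concrete reachable: {0, 2, 7, 13, 16, 17, 18, 20, 22}
Abstract via predicates (s>=14), (s>=22), (s>=16), (s>=1):
  (0,0,0,0) <- {0}
  (0,0,0,1) <- {2, 7, 13}
  (1,0,1,1) <- {16, 17, 18, 20}
  (1,1,1,1) <- {22}
Distinct abstract states = 4

4


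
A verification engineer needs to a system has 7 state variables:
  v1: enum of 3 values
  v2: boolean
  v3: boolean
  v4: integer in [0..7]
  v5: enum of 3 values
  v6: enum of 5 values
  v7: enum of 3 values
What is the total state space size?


State space = product of domain sizes of all variables.
Domain sizes:
  v1 (enum of 3 values): 3
  v2 (boolean): 2
  v3 (boolean): 2
  v4 (integer in [0..7]): 8
  v5 (enum of 3 values): 3
  v6 (enum of 5 values): 5
  v7 (enum of 3 values): 3
Product = 3 * 2 * 2 * 8 * 3 * 5 * 3 = 4320

4320


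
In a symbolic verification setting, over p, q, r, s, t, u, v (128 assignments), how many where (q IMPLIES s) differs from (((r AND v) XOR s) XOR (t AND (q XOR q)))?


F1 = (q IMPLIES s)
F2 = (((r AND v) XOR s) XOR (t AND (q XOR q)))
Evaluate both on each of 128 rows (bits = p,q,r,s,t,u,v):
  row 0 [0000000]: F1=1 F2=0 (differ) -> 1
  row 1 [0000001]: F1=1 F2=0 (differ) -> 1
  row 2 [0000010]: F1=1 F2=0 (differ) -> 1
  row 3 [0000011]: F1=1 F2=0 (differ) -> 1
  row 4 [0000100]: F1=1 F2=0 (differ) -> 1
  (every remaining row is evaluated the same way; all 128 results are listed next)
Full result column, 8 rows per line (p,q,r,s fixed per line; t,u,v runs 000..111 left to right):
  rows 0-7 [p,q,r,s=0000]: 11111111  (ones: 8)
  rows 8-15 [p,q,r,s=0001]: 00000000  (ones: 0)
  rows 16-23 [p,q,r,s=0010]: 10101010  (ones: 4)
  rows 24-31 [p,q,r,s=0011]: 01010101  (ones: 4)
  rows 32-39 [p,q,r,s=0100]: 00000000  (ones: 0)
  rows 40-47 [p,q,r,s=0101]: 00000000  (ones: 0)
  rows 48-55 [p,q,r,s=0110]: 01010101  (ones: 4)
  rows 56-63 [p,q,r,s=0111]: 01010101  (ones: 4)
  rows 64-71 [p,q,r,s=1000]: 11111111  (ones: 8)
  rows 72-79 [p,q,r,s=1001]: 00000000  (ones: 0)
  rows 80-87 [p,q,r,s=1010]: 10101010  (ones: 4)
  rows 88-95 [p,q,r,s=1011]: 01010101  (ones: 4)
  rows 96-103 [p,q,r,s=1100]: 00000000  (ones: 0)
  rows 104-111 [p,q,r,s=1101]: 00000000  (ones: 0)
  rows 112-119 [p,q,r,s=1110]: 01010101  (ones: 4)
  rows 120-127 [p,q,r,s=1111]: 01010101  (ones: 4)
Disagreements = 8+0+4+4+0+0+4+4+8+0+4+4+0+0+4+4 = 48

48


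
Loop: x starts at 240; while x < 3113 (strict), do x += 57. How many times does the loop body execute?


Step 1: x goes from 240 toward 3113 by 57; the body runs while x<3113, so iterations = ceil((bound-start)/step)
Step 2: Distance=2873
Step 3: ceil(2873/57)=51

51


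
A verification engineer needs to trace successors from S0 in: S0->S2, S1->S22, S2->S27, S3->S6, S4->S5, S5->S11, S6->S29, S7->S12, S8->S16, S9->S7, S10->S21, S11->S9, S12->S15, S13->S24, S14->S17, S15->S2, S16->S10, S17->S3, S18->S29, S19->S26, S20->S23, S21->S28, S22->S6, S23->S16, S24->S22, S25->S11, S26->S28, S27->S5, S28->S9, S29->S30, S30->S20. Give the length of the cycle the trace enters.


Trace from S0 until a state repeats:
  S0 -> S2 -> S27 -> S5 -> S11 -> S9 -> S7 -> S12 -> S15 -> S2
S2 first seen at step 1, revisited at step 9.
Cycle length = 9 - 1 = 8

8


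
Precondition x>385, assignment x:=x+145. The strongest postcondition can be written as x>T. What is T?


Formula: sp(P, x:=E) = exists old_x. (x = E[old_x/x]) AND P[old_x/x] (old_x is the value of x before the assignment; eliminate old_x by solving x = E[old_x/x] for old_x)
Step 1: Precondition P: x>385, i.e. old_x > 385
Step 2: Assignment gives x = old_x + 145, so old_x = x - 145
Step 3: Substitute into P: x - 145 > 385
Step 4: Simplify: x > 385+145 = 530

530


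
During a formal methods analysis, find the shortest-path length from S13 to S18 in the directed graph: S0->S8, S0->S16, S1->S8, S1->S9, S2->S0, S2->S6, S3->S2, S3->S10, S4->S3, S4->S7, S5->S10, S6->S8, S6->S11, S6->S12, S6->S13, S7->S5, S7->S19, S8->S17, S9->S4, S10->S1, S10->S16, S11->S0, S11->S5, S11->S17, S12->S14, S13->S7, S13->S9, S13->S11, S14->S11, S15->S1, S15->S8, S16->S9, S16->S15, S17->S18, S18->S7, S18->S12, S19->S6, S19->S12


BFS layer-by-layer from S13:
  dist 0: {S13}
  dist 1: {S7, S9, S11}
  dist 2: {S0, S4, S5, S17, S19}
  dist 3: {S3, S6, S8, S10, S12, S16, S18}
  -> S18 reached at distance 3
Shortest path length = 3

3


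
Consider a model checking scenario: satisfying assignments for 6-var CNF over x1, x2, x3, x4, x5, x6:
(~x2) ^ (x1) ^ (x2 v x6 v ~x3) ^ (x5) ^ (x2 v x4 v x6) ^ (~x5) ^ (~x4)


CNF with 7 clauses over 6 vars (64 assignments).
An assignment satisfies CNF iff every clause has >=1 true literal.
Check each row (bits = x1,x2,x3,x4,x5,x6; clause T/F shown):
  row 0 [000000]: clauses=TFTFFTT -> 0
  row 1 [000001]: clauses=TFTFTTT -> 0
  row 2 [000010]: clauses=TFTTFFT -> 0
  row 3 [000011]: clauses=TFTTTFT -> 0
  row 4 [000100]: clauses=TFTFTTF -> 0
  (every remaining row is evaluated the same way; all 64 results are listed next)
Full result column, 8 rows per line (x1,x2,x3 fixed per line; x4,x5,x6 runs 000..111 left to right):
  rows 0-7 [x1,x2,x3=000]: 00000000  (ones: 0)
  rows 8-15 [x1,x2,x3=001]: 00000000  (ones: 0)
  rows 16-23 [x1,x2,x3=010]: 00000000  (ones: 0)
  rows 24-31 [x1,x2,x3=011]: 00000000  (ones: 0)
  rows 32-39 [x1,x2,x3=100]: 00000000  (ones: 0)
  rows 40-47 [x1,x2,x3=101]: 00000000  (ones: 0)
  rows 48-55 [x1,x2,x3=110]: 00000000  (ones: 0)
  rows 56-63 [x1,x2,x3=111]: 00000000  (ones: 0)
Satisfying assignments = 0+0+0+0+0+0+0+0 = 0

0


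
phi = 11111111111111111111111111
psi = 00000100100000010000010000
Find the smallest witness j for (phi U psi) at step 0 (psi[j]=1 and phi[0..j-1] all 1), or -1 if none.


(phi U psi) at 0: need smallest j with psi[j]=1 and phi[i]=1 for all i in [0,j).
Scan from step 0:
  step 0: phi=1, psi=0 -> continue
  step 1: phi=1, psi=0 -> continue
  step 2: phi=1, psi=0 -> continue
  step 3: phi=1, psi=0 -> continue
  step 5: psi=1 and phi held for [0,5) -> witness found
Witness step = 5

5


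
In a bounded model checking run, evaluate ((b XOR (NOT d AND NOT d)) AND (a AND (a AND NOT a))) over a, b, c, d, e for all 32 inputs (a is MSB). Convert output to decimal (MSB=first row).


Formula: ((b XOR (NOT d AND NOT d)) AND (a AND (a AND NOT a))) over a, b, c, d, e (32 rows)
Evaluate each row (bits = a,b,c,d,e, MSB first):
  row 0 [00000]: ((0 XOR (NOT 0 AND NOT 0)) AND (0 AND (0 AND NOT 0))) -> 0
  row 1 [00001]: ((0 XOR (NOT 0 AND NOT 0)) AND (0 AND (0 AND NOT 0))) -> 0
  row 2 [00010]: ((0 XOR (NOT 1 AND NOT 1)) AND (0 AND (0 AND NOT 0))) -> 0
  row 3 [00011]: ((0 XOR (NOT 1 AND NOT 1)) AND (0 AND (0 AND NOT 0))) -> 0
  row 4 [00100]: ((0 XOR (NOT 0 AND NOT 0)) AND (0 AND (0 AND NOT 0))) -> 0
  row 5 [00101]: ((0 XOR (NOT 0 AND NOT 0)) AND (0 AND (0 AND NOT 0))) -> 0
  row 6 [00110]: ((0 XOR (NOT 1 AND NOT 1)) AND (0 AND (0 AND NOT 0))) -> 0
  row 7 [00111]: ((0 XOR (NOT 1 AND NOT 1)) AND (0 AND (0 AND NOT 0))) -> 0
  row 8 [01000]: ((1 XOR (NOT 0 AND NOT 0)) AND (0 AND (0 AND NOT 0))) -> 0
  row 9 [01001]: ((1 XOR (NOT 0 AND NOT 0)) AND (0 AND (0 AND NOT 0))) -> 0
  row 10 [01010]: ((1 XOR (NOT 1 AND NOT 1)) AND (0 AND (0 AND NOT 0))) -> 0
  row 11 [01011]: ((1 XOR (NOT 1 AND NOT 1)) AND (0 AND (0 AND NOT 0))) -> 0
  row 12 [01100]: ((1 XOR (NOT 0 AND NOT 0)) AND (0 AND (0 AND NOT 0))) -> 0
  row 13 [01101]: ((1 XOR (NOT 0 AND NOT 0)) AND (0 AND (0 AND NOT 0))) -> 0
  row 14 [01110]: ((1 XOR (NOT 1 AND NOT 1)) AND (0 AND (0 AND NOT 0))) -> 0
  row 15 [01111]: ((1 XOR (NOT 1 AND NOT 1)) AND (0 AND (0 AND NOT 0))) -> 0
  row 16 [10000]: ((0 XOR (NOT 0 AND NOT 0)) AND (1 AND (1 AND NOT 1))) -> 0
  row 17 [10001]: ((0 XOR (NOT 0 AND NOT 0)) AND (1 AND (1 AND NOT 1))) -> 0
  row 18 [10010]: ((0 XOR (NOT 1 AND NOT 1)) AND (1 AND (1 AND NOT 1))) -> 0
  row 19 [10011]: ((0 XOR (NOT 1 AND NOT 1)) AND (1 AND (1 AND NOT 1))) -> 0
  row 20 [10100]: ((0 XOR (NOT 0 AND NOT 0)) AND (1 AND (1 AND NOT 1))) -> 0
  row 21 [10101]: ((0 XOR (NOT 0 AND NOT 0)) AND (1 AND (1 AND NOT 1))) -> 0
  row 22 [10110]: ((0 XOR (NOT 1 AND NOT 1)) AND (1 AND (1 AND NOT 1))) -> 0
  row 23 [10111]: ((0 XOR (NOT 1 AND NOT 1)) AND (1 AND (1 AND NOT 1))) -> 0
  row 24 [11000]: ((1 XOR (NOT 0 AND NOT 0)) AND (1 AND (1 AND NOT 1))) -> 0
  row 25 [11001]: ((1 XOR (NOT 0 AND NOT 0)) AND (1 AND (1 AND NOT 1))) -> 0
  row 26 [11010]: ((1 XOR (NOT 1 AND NOT 1)) AND (1 AND (1 AND NOT 1))) -> 0
  row 27 [11011]: ((1 XOR (NOT 1 AND NOT 1)) AND (1 AND (1 AND NOT 1))) -> 0
  row 28 [11100]: ((1 XOR (NOT 0 AND NOT 0)) AND (1 AND (1 AND NOT 1))) -> 0
  row 29 [11101]: ((1 XOR (NOT 0 AND NOT 0)) AND (1 AND (1 AND NOT 1))) -> 0
  row 30 [11110]: ((1 XOR (NOT 1 AND NOT 1)) AND (1 AND (1 AND NOT 1))) -> 0
  row 31 [11111]: ((1 XOR (NOT 1 AND NOT 1)) AND (1 AND (1 AND NOT 1))) -> 0
Full result column, 4 rows per line (a,b,c fixed per line; d,e runs 00..11 left to right):
  rows 0-3 [a,b,c=000]: 0000  = hex 0
  rows 4-7 [a,b,c=001]: 0000  = hex 0
  rows 8-11 [a,b,c=010]: 0000  = hex 0
  rows 12-15 [a,b,c=011]: 0000  = hex 0
  rows 16-19 [a,b,c=100]: 0000  = hex 0
  rows 20-23 [a,b,c=101]: 0000  = hex 0
  rows 24-27 [a,b,c=110]: 0000  = hex 0
  rows 28-31 [a,b,c=111]: 0000  = hex 0
Output column (row 0 .. row 31) = 00000000000000000000000000000000
Output column grouped in 4s = 0000 0000 0000 0000 0000 0000 0000 0000 = 0x00000000
Convert to decimal digit by digit (value = value*16 + digit):
  0 -> 0
  0*16 + 0 = 0
  0*16 + 0 = 0
  0*16 + 0 = 0
  0*16 + 0 = 0
  0*16 + 0 = 0
  0*16 + 0 = 0
  0*16 + 0 = 0
Decimal = 0

0


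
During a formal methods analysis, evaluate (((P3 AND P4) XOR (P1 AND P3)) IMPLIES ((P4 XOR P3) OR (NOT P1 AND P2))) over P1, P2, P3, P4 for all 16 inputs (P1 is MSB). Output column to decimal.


Formula: (((P3 AND P4) XOR (P1 AND P3)) IMPLIES ((P4 XOR P3) OR (NOT P1 AND P2))) over P1, P2, P3, P4 (16 rows)
Evaluate each row (bits = P1,P2,P3,P4, MSB first):
  row 0 [0000]: (((0 AND 0) XOR (0 AND 0)) IMPLIES ((0 XOR 0) OR (NOT 0 AND 0))) -> 1
  row 1 [0001]: (((0 AND 1) XOR (0 AND 0)) IMPLIES ((1 XOR 0) OR (NOT 0 AND 0))) -> 1
  row 2 [0010]: (((1 AND 0) XOR (0 AND 1)) IMPLIES ((0 XOR 1) OR (NOT 0 AND 0))) -> 1
  row 3 [0011]: (((1 AND 1) XOR (0 AND 1)) IMPLIES ((1 XOR 1) OR (NOT 0 AND 0))) -> 0
  row 4 [0100]: (((0 AND 0) XOR (0 AND 0)) IMPLIES ((0 XOR 0) OR (NOT 0 AND 1))) -> 1
  row 5 [0101]: (((0 AND 1) XOR (0 AND 0)) IMPLIES ((1 XOR 0) OR (NOT 0 AND 1))) -> 1
  row 6 [0110]: (((1 AND 0) XOR (0 AND 1)) IMPLIES ((0 XOR 1) OR (NOT 0 AND 1))) -> 1
  row 7 [0111]: (((1 AND 1) XOR (0 AND 1)) IMPLIES ((1 XOR 1) OR (NOT 0 AND 1))) -> 1
  row 8 [1000]: (((0 AND 0) XOR (1 AND 0)) IMPLIES ((0 XOR 0) OR (NOT 1 AND 0))) -> 1
  row 9 [1001]: (((0 AND 1) XOR (1 AND 0)) IMPLIES ((1 XOR 0) OR (NOT 1 AND 0))) -> 1
  row 10 [1010]: (((1 AND 0) XOR (1 AND 1)) IMPLIES ((0 XOR 1) OR (NOT 1 AND 0))) -> 1
  row 11 [1011]: (((1 AND 1) XOR (1 AND 1)) IMPLIES ((1 XOR 1) OR (NOT 1 AND 0))) -> 1
  row 12 [1100]: (((0 AND 0) XOR (1 AND 0)) IMPLIES ((0 XOR 0) OR (NOT 1 AND 1))) -> 1
  row 13 [1101]: (((0 AND 1) XOR (1 AND 0)) IMPLIES ((1 XOR 0) OR (NOT 1 AND 1))) -> 1
  row 14 [1110]: (((1 AND 0) XOR (1 AND 1)) IMPLIES ((0 XOR 1) OR (NOT 1 AND 1))) -> 1
  row 15 [1111]: (((1 AND 1) XOR (1 AND 1)) IMPLIES ((1 XOR 1) OR (NOT 1 AND 1))) -> 1
Full result column, 4 rows per line (P1,P2 fixed per line; P3,P4 runs 00..11 left to right):
  rows 0-3 [P1,P2=00]: 1110  = hex E
  rows 4-7 [P1,P2=01]: 1111  = hex F
  rows 8-11 [P1,P2=10]: 1111  = hex F
  rows 12-15 [P1,P2=11]: 1111  = hex F
Output column (row 0 .. row 15) = 1110111111111111
Output column grouped in 4s = 1110 1111 1111 1111 = 0xEFFF
Convert to decimal digit by digit (value = value*16 + digit):
  E -> 14
  14*16 + 15 (F) = 239
  239*16 + 15 (F) = 3839
  3839*16 + 15 (F) = 61439
Decimal = 61439

61439
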